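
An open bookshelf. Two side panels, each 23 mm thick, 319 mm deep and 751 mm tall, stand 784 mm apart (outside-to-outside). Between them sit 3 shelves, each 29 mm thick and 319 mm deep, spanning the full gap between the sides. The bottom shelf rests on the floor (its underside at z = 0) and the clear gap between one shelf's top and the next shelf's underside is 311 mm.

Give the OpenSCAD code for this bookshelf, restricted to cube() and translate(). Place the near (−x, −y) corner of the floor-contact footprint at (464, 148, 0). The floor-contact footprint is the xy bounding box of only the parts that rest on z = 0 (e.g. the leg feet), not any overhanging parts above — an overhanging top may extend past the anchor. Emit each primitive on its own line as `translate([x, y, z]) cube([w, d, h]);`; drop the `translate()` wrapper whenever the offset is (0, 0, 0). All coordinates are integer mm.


translate([464, 148, 0]) cube([23, 319, 751]);
translate([1225, 148, 0]) cube([23, 319, 751]);
translate([487, 148, 0]) cube([738, 319, 29]);
translate([487, 148, 340]) cube([738, 319, 29]);
translate([487, 148, 680]) cube([738, 319, 29]);


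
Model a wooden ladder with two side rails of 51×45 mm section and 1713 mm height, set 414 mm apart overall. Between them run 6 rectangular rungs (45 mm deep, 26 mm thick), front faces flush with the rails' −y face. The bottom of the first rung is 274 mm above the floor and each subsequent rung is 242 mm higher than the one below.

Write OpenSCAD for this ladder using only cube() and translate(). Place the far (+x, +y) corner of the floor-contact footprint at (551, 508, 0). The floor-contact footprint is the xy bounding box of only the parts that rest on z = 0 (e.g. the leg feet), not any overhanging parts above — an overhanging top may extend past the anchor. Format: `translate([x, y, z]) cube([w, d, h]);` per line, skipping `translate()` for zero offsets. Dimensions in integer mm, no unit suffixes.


translate([137, 463, 0]) cube([51, 45, 1713]);
translate([500, 463, 0]) cube([51, 45, 1713]);
translate([188, 463, 274]) cube([312, 45, 26]);
translate([188, 463, 516]) cube([312, 45, 26]);
translate([188, 463, 758]) cube([312, 45, 26]);
translate([188, 463, 1000]) cube([312, 45, 26]);
translate([188, 463, 1242]) cube([312, 45, 26]);
translate([188, 463, 1484]) cube([312, 45, 26]);


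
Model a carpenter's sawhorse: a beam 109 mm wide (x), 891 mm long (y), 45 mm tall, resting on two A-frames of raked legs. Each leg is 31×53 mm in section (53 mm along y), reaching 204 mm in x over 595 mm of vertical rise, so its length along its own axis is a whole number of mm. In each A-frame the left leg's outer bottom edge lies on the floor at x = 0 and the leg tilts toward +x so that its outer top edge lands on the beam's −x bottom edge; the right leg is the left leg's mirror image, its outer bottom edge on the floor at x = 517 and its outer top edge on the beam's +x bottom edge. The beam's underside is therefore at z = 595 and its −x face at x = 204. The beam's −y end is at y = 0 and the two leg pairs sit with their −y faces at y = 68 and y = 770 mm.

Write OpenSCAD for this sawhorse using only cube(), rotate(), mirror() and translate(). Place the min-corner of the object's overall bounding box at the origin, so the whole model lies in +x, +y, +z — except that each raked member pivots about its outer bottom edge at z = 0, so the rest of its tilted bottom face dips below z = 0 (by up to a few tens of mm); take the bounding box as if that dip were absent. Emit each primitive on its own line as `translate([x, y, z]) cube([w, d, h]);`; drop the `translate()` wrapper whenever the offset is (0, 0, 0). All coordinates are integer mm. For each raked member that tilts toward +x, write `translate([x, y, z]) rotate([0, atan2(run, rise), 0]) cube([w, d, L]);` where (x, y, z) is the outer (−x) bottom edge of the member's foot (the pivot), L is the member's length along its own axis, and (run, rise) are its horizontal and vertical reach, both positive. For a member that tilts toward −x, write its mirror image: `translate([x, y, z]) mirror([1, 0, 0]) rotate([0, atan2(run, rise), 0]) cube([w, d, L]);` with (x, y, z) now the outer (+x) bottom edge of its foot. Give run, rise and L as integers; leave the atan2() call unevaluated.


translate([204, 0, 595]) cube([109, 891, 45]);
translate([0, 68, 0]) rotate([0, atan2(204, 595), 0]) cube([31, 53, 629]);
translate([517, 68, 0]) mirror([1, 0, 0]) rotate([0, atan2(204, 595), 0]) cube([31, 53, 629]);
translate([0, 770, 0]) rotate([0, atan2(204, 595), 0]) cube([31, 53, 629]);
translate([517, 770, 0]) mirror([1, 0, 0]) rotate([0, atan2(204, 595), 0]) cube([31, 53, 629]);


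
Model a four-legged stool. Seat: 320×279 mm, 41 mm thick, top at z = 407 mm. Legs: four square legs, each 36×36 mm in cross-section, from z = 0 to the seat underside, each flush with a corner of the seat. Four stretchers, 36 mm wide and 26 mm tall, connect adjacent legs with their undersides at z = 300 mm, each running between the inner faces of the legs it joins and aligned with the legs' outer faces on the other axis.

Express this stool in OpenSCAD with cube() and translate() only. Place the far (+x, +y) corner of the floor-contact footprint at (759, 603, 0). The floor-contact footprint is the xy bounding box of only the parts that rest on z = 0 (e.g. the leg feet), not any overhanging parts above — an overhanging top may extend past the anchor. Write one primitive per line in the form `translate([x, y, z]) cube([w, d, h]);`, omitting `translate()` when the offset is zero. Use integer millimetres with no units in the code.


// leg_h = 407 - 41 = 366
// stretcher span = 320 - 2*36 = 248
translate([439, 324, 366]) cube([320, 279, 41]);
translate([439, 324, 0]) cube([36, 36, 366]);
translate([723, 324, 0]) cube([36, 36, 366]);
translate([439, 567, 0]) cube([36, 36, 366]);
translate([723, 567, 0]) cube([36, 36, 366]);
translate([475, 324, 300]) cube([248, 36, 26]);
translate([475, 567, 300]) cube([248, 36, 26]);
translate([439, 360, 300]) cube([36, 207, 26]);
translate([723, 360, 300]) cube([36, 207, 26]);


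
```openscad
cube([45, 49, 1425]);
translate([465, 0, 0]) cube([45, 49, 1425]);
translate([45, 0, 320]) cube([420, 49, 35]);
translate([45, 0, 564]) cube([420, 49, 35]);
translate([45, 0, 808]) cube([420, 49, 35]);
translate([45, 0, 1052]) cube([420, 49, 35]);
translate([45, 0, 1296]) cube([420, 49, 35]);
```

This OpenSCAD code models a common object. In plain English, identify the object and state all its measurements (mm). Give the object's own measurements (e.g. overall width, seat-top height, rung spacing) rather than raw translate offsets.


A straight ladder. Two 45×49 mm vertical rails, 1425 mm tall, stand 510 mm apart (outside-to-outside) with their front faces coplanar on the −y side. 5 rungs, each 49 mm deep and 35 mm tall, span between the inner faces of the rails, front faces flush with the rails. The lowest rung's underside is at z = 320 mm and rungs are spaced 244 mm apart (underside to underside).


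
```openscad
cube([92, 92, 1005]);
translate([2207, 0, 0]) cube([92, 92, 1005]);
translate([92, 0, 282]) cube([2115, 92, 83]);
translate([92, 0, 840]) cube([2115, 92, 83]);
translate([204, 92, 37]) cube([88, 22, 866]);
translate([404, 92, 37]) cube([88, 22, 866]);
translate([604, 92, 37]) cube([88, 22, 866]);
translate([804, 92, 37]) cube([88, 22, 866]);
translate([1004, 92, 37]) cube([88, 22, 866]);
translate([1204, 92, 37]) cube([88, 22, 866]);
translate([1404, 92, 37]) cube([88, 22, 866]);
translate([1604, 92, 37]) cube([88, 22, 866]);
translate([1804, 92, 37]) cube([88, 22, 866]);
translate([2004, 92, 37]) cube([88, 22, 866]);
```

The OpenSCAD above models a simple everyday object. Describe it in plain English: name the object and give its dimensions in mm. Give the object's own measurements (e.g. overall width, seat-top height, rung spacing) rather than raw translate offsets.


A fence section. Two 92×92 mm posts, 1005 mm tall, stand on the floor with a clear span of 2115 mm between their inner faces. Two horizontal rails of 92×83 mm section span the gap between the posts with their undersides at z = 282 mm and z = 840 mm, flush with the posts' −y face. 10 pickets, each 88 mm wide, 22 mm thick and 866 mm tall, are fixed to the +y face of the rails with their bottoms at z = 37 mm, spaced across the span with a 112 mm gap after the −x post and between neighbouring pickets, with 115 mm left before the +x post.


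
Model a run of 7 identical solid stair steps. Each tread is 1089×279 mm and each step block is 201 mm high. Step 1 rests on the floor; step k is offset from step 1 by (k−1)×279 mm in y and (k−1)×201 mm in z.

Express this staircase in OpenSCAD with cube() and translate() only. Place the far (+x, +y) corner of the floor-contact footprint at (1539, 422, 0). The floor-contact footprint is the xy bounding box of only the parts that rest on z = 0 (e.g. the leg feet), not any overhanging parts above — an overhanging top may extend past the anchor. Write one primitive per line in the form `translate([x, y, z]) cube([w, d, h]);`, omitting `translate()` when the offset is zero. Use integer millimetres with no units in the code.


translate([450, 143, 0]) cube([1089, 279, 201]);
translate([450, 422, 201]) cube([1089, 279, 201]);
translate([450, 701, 402]) cube([1089, 279, 201]);
translate([450, 980, 603]) cube([1089, 279, 201]);
translate([450, 1259, 804]) cube([1089, 279, 201]);
translate([450, 1538, 1005]) cube([1089, 279, 201]);
translate([450, 1817, 1206]) cube([1089, 279, 201]);


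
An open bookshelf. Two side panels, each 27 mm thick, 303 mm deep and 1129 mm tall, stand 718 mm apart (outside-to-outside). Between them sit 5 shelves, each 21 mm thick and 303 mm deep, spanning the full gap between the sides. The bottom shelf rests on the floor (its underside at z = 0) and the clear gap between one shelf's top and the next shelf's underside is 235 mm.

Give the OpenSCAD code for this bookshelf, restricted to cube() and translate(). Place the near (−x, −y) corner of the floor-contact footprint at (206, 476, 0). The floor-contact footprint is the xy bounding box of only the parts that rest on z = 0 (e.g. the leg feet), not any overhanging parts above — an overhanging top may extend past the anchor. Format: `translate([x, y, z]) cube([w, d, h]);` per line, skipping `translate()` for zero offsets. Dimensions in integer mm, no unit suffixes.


translate([206, 476, 0]) cube([27, 303, 1129]);
translate([897, 476, 0]) cube([27, 303, 1129]);
translate([233, 476, 0]) cube([664, 303, 21]);
translate([233, 476, 256]) cube([664, 303, 21]);
translate([233, 476, 512]) cube([664, 303, 21]);
translate([233, 476, 768]) cube([664, 303, 21]);
translate([233, 476, 1024]) cube([664, 303, 21]);


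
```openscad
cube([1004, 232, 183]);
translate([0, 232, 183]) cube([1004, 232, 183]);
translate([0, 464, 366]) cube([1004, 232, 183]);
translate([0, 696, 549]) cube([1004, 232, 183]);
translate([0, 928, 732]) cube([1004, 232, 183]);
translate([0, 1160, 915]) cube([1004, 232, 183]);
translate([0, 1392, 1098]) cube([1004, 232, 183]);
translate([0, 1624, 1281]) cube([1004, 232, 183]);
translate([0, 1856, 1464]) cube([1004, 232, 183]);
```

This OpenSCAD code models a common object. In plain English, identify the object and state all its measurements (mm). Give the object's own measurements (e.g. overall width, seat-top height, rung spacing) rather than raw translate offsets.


A straight staircase of 9 solid steps. Each step is 1004 mm wide (x), 232 mm deep (y, the going) and 183 mm tall (the rise). The first step rests on the floor; each subsequent step sits one going further in +y and one rise higher in +z, directly behind and above the previous step with no overlap.


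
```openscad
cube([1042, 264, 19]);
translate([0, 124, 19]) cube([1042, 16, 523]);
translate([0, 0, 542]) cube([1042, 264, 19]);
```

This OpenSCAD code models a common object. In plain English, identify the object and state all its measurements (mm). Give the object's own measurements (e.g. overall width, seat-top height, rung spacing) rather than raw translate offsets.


An I-beam lying along x, 1042 mm long. Overall section height 561 mm. Two flanges 264 mm wide (y) and 19 mm thick, one on the floor and one at the top; a web 16 mm thick runs between them, centred on the flange width.


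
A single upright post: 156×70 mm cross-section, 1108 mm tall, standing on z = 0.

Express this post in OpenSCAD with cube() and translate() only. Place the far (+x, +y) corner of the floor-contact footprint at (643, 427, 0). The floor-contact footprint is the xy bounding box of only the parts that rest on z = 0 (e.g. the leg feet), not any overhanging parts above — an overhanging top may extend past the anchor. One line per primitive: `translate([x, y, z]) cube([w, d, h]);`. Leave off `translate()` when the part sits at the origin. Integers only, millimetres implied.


translate([487, 357, 0]) cube([156, 70, 1108]);


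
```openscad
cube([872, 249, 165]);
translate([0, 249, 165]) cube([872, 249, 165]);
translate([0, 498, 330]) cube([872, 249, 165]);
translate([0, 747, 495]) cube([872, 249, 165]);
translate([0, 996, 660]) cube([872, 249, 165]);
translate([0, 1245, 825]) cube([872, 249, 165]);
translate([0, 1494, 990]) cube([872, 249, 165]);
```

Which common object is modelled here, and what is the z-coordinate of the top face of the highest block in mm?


A staircase. The total rise is 1155 mm.

7 identical blocks, each offset up and back from the previous — a staircase. Each step is 165 mm tall and there are 7 of them, so the total rise is 7 × 165 = 1155 mm.


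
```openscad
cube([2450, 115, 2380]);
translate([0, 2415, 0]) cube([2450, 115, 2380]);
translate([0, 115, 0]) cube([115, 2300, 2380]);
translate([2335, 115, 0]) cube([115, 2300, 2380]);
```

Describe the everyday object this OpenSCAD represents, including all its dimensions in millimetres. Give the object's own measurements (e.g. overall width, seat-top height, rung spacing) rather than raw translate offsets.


The wall frame of a small rectangular building: four walls, each 2380 mm tall and 115 mm thick, enclosing a footprint 2450 mm (x) by 2530 mm (y) outside-to-outside, with no floor or roof. The front and back walls (the −y and +y sides) span the full width; the two side walls fit between them.


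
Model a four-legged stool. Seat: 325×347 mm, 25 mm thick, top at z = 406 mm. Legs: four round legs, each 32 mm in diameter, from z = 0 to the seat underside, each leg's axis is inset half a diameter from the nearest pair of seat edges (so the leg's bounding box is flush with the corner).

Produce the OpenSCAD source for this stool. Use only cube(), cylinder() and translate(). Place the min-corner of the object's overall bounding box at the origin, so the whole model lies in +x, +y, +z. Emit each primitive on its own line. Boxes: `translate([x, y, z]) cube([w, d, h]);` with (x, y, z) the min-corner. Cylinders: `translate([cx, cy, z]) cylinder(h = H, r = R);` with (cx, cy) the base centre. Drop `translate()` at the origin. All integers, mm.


// leg_h = 406 - 25 = 381
translate([0, 0, 381]) cube([325, 347, 25]);
translate([16, 16, 0]) cylinder(h = 381, r = 16);
translate([309, 16, 0]) cylinder(h = 381, r = 16);
translate([16, 331, 0]) cylinder(h = 381, r = 16);
translate([309, 331, 0]) cylinder(h = 381, r = 16);


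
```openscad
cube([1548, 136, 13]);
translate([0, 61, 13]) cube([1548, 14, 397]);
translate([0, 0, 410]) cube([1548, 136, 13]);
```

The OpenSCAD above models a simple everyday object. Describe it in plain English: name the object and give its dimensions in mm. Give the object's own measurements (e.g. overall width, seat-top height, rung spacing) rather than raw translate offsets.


An I-beam lying along x, 1548 mm long. Overall section height 423 mm. Two flanges 136 mm wide (y) and 13 mm thick, one on the floor and one at the top; a web 14 mm thick runs between them, centred on the flange width.


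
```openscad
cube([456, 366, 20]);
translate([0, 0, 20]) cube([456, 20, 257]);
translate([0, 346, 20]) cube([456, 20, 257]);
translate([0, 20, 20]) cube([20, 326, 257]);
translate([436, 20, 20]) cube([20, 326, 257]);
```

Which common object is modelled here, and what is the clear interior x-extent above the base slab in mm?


An open box. The internal width is 416 mm.

A 456×366 base slab with four walls standing on it — an open box. The base is 456 mm wide and the walls are 20 mm thick, so the internal width is 456 − 2 × 20 = 416 mm.


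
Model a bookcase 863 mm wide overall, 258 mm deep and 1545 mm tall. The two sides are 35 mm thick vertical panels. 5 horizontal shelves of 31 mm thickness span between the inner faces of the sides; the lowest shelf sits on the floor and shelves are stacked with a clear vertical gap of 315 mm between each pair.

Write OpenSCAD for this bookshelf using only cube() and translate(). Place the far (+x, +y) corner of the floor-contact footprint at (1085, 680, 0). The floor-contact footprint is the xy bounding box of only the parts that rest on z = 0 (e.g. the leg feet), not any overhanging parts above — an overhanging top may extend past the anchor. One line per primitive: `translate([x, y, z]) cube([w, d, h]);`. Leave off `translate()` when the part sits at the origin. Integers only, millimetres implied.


translate([222, 422, 0]) cube([35, 258, 1545]);
translate([1050, 422, 0]) cube([35, 258, 1545]);
translate([257, 422, 0]) cube([793, 258, 31]);
translate([257, 422, 346]) cube([793, 258, 31]);
translate([257, 422, 692]) cube([793, 258, 31]);
translate([257, 422, 1038]) cube([793, 258, 31]);
translate([257, 422, 1384]) cube([793, 258, 31]);


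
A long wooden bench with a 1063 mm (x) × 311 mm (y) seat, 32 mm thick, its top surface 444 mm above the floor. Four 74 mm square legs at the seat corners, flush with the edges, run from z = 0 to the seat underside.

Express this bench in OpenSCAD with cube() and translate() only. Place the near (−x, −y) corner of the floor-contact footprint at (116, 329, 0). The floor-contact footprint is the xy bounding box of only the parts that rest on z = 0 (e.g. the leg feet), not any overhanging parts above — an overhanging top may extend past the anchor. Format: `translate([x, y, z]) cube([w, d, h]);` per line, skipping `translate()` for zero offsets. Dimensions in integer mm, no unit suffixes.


translate([116, 329, 412]) cube([1063, 311, 32]);
translate([116, 329, 0]) cube([74, 74, 412]);
translate([116, 566, 0]) cube([74, 74, 412]);
translate([1105, 329, 0]) cube([74, 74, 412]);
translate([1105, 566, 0]) cube([74, 74, 412]);


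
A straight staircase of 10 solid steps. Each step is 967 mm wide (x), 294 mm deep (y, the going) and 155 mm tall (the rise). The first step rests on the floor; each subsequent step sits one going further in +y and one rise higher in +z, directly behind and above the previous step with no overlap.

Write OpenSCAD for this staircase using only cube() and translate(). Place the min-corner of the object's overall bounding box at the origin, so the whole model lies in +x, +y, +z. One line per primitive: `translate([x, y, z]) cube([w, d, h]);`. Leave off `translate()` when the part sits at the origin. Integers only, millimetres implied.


cube([967, 294, 155]);
translate([0, 294, 155]) cube([967, 294, 155]);
translate([0, 588, 310]) cube([967, 294, 155]);
translate([0, 882, 465]) cube([967, 294, 155]);
translate([0, 1176, 620]) cube([967, 294, 155]);
translate([0, 1470, 775]) cube([967, 294, 155]);
translate([0, 1764, 930]) cube([967, 294, 155]);
translate([0, 2058, 1085]) cube([967, 294, 155]);
translate([0, 2352, 1240]) cube([967, 294, 155]);
translate([0, 2646, 1395]) cube([967, 294, 155]);


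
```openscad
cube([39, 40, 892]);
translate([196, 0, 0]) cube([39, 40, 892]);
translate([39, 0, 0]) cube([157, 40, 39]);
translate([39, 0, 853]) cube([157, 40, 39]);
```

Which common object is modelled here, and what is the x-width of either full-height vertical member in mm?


A picture frame. The border width is 39 mm.

Four thin pieces enclosing a rectangular opening — a picture frame. The two full-height stiles are 892 mm tall; the top rail sits at z = 853 and is 39 mm tall, so the border above the opening is 892 − 853 = 39 mm, matching the stile x-width.


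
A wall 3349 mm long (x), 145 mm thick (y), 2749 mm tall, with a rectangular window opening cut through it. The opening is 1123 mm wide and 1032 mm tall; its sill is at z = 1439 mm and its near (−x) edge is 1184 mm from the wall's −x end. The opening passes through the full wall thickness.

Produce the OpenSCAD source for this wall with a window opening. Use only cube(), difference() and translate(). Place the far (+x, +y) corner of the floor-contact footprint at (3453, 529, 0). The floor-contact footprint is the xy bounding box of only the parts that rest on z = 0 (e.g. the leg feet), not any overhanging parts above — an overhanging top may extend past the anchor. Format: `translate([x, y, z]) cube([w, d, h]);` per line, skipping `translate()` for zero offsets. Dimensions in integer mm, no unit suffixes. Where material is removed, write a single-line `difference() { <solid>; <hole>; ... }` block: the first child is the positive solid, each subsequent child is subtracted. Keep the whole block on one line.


difference() { translate([104, 384, 0]) cube([3349, 145, 2749]); translate([1288, 384, 1439]) cube([1123, 145, 1032]); }


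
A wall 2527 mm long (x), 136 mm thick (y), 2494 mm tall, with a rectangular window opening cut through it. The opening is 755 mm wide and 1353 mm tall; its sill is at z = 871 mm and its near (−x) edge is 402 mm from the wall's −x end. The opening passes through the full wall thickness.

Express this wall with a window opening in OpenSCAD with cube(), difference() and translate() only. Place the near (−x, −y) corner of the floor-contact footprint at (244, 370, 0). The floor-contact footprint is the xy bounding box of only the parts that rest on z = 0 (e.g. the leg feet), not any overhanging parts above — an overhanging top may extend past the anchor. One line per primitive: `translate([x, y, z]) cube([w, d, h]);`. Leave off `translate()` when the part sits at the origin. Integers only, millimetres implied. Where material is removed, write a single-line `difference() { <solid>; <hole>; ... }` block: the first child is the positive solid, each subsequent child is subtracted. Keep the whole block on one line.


difference() { translate([244, 370, 0]) cube([2527, 136, 2494]); translate([646, 370, 871]) cube([755, 136, 1353]); }


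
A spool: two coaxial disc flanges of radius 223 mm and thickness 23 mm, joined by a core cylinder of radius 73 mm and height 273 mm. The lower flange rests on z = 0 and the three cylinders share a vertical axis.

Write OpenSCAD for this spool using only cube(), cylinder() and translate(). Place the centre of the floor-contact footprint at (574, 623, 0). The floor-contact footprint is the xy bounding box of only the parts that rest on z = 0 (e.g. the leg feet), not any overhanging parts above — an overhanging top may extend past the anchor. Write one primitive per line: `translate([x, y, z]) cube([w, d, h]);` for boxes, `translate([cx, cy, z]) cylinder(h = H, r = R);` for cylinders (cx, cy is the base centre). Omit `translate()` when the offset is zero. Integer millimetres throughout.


translate([574, 623, 0]) cylinder(h = 23, r = 223);
translate([574, 623, 23]) cylinder(h = 273, r = 73);
translate([574, 623, 296]) cylinder(h = 23, r = 223);


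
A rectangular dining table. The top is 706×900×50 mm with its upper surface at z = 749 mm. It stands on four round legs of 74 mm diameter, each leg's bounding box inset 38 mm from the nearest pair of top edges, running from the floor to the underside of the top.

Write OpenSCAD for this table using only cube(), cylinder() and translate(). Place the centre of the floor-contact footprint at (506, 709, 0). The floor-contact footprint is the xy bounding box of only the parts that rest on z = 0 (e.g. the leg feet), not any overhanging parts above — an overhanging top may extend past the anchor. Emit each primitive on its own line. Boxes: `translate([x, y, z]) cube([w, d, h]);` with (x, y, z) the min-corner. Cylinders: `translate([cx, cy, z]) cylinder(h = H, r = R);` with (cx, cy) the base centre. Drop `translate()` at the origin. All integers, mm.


translate([153, 259, 699]) cube([706, 900, 50]);
translate([228, 334, 0]) cylinder(h = 699, r = 37);
translate([784, 334, 0]) cylinder(h = 699, r = 37);
translate([228, 1084, 0]) cylinder(h = 699, r = 37);
translate([784, 1084, 0]) cylinder(h = 699, r = 37);


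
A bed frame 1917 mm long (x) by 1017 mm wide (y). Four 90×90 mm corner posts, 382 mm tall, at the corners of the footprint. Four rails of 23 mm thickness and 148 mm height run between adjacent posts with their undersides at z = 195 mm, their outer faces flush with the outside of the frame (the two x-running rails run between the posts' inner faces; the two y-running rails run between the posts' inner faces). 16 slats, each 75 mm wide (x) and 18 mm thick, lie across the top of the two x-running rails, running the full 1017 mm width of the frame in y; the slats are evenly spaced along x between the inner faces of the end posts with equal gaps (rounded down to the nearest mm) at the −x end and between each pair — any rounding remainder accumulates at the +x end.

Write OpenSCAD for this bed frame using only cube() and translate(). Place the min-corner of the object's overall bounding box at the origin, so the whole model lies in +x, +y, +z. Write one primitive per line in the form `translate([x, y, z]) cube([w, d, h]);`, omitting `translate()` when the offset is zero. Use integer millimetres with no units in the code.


cube([90, 90, 382]);
translate([0, 927, 0]) cube([90, 90, 382]);
translate([1827, 0, 0]) cube([90, 90, 382]);
translate([1827, 927, 0]) cube([90, 90, 382]);
translate([90, 0, 195]) cube([1737, 23, 148]);
translate([90, 994, 195]) cube([1737, 23, 148]);
translate([0, 90, 195]) cube([23, 837, 148]);
translate([1894, 90, 195]) cube([23, 837, 148]);
translate([121, 0, 343]) cube([75, 1017, 18]);
translate([227, 0, 343]) cube([75, 1017, 18]);
translate([333, 0, 343]) cube([75, 1017, 18]);
translate([439, 0, 343]) cube([75, 1017, 18]);
translate([545, 0, 343]) cube([75, 1017, 18]);
translate([651, 0, 343]) cube([75, 1017, 18]);
translate([757, 0, 343]) cube([75, 1017, 18]);
translate([863, 0, 343]) cube([75, 1017, 18]);
translate([969, 0, 343]) cube([75, 1017, 18]);
translate([1075, 0, 343]) cube([75, 1017, 18]);
translate([1181, 0, 343]) cube([75, 1017, 18]);
translate([1287, 0, 343]) cube([75, 1017, 18]);
translate([1393, 0, 343]) cube([75, 1017, 18]);
translate([1499, 0, 343]) cube([75, 1017, 18]);
translate([1605, 0, 343]) cube([75, 1017, 18]);
translate([1711, 0, 343]) cube([75, 1017, 18]);


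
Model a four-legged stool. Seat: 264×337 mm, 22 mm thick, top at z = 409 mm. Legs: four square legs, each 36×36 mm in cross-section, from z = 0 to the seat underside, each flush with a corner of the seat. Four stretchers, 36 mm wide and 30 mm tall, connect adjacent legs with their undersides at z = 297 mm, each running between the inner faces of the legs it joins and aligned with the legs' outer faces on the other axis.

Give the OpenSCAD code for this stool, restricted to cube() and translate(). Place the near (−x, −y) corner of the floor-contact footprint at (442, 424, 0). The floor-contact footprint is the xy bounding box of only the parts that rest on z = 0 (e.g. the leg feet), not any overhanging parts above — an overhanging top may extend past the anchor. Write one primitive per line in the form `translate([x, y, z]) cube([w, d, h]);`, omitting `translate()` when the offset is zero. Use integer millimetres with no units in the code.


translate([442, 424, 387]) cube([264, 337, 22]);
translate([442, 424, 0]) cube([36, 36, 387]);
translate([670, 424, 0]) cube([36, 36, 387]);
translate([442, 725, 0]) cube([36, 36, 387]);
translate([670, 725, 0]) cube([36, 36, 387]);
translate([478, 424, 297]) cube([192, 36, 30]);
translate([478, 725, 297]) cube([192, 36, 30]);
translate([442, 460, 297]) cube([36, 265, 30]);
translate([670, 460, 297]) cube([36, 265, 30]);


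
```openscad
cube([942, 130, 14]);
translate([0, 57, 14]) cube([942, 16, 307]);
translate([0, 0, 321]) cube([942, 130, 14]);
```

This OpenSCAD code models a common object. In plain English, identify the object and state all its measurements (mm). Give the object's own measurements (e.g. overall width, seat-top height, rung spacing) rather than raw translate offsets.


An I-beam lying along x, 942 mm long. Overall section height 335 mm. Two flanges 130 mm wide (y) and 14 mm thick, one on the floor and one at the top; a web 16 mm thick runs between them, centred on the flange width.


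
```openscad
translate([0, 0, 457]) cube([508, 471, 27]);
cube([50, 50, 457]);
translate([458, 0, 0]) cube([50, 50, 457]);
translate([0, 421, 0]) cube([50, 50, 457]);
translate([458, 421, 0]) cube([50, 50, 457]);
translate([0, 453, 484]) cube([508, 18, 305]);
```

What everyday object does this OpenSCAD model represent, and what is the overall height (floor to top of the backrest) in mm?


A chair. The overall height is 789 mm.

A slab on four corner posts with a tall panel at the back — a chair. The seat slab sits at z = 457 with thickness 27, and the 305 mm backrest starts at the seat top, so the overall height is 457 + 27 + 305 = 789 mm.


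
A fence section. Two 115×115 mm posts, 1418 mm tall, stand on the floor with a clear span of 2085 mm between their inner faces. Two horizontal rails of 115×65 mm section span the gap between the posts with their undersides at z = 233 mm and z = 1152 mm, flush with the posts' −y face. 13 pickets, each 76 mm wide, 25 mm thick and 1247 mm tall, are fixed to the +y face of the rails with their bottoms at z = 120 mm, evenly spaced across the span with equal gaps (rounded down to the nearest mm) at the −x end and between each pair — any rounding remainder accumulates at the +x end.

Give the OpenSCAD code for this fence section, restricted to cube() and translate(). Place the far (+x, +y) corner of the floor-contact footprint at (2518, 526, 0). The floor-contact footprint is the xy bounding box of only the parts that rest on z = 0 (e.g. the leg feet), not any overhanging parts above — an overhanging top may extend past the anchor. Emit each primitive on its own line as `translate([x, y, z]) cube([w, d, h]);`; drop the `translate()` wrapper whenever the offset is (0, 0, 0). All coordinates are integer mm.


translate([203, 411, 0]) cube([115, 115, 1418]);
translate([2403, 411, 0]) cube([115, 115, 1418]);
translate([318, 411, 233]) cube([2085, 115, 65]);
translate([318, 411, 1152]) cube([2085, 115, 65]);
translate([396, 526, 120]) cube([76, 25, 1247]);
translate([550, 526, 120]) cube([76, 25, 1247]);
translate([704, 526, 120]) cube([76, 25, 1247]);
translate([858, 526, 120]) cube([76, 25, 1247]);
translate([1012, 526, 120]) cube([76, 25, 1247]);
translate([1166, 526, 120]) cube([76, 25, 1247]);
translate([1320, 526, 120]) cube([76, 25, 1247]);
translate([1474, 526, 120]) cube([76, 25, 1247]);
translate([1628, 526, 120]) cube([76, 25, 1247]);
translate([1782, 526, 120]) cube([76, 25, 1247]);
translate([1936, 526, 120]) cube([76, 25, 1247]);
translate([2090, 526, 120]) cube([76, 25, 1247]);
translate([2244, 526, 120]) cube([76, 25, 1247]);


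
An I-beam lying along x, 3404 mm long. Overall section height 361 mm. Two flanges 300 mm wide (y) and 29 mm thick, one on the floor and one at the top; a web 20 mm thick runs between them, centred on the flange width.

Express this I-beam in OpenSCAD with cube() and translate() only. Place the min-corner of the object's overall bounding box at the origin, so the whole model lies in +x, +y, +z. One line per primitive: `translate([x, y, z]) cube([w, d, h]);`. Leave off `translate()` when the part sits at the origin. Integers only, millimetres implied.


cube([3404, 300, 29]);
translate([0, 140, 29]) cube([3404, 20, 303]);
translate([0, 0, 332]) cube([3404, 300, 29]);


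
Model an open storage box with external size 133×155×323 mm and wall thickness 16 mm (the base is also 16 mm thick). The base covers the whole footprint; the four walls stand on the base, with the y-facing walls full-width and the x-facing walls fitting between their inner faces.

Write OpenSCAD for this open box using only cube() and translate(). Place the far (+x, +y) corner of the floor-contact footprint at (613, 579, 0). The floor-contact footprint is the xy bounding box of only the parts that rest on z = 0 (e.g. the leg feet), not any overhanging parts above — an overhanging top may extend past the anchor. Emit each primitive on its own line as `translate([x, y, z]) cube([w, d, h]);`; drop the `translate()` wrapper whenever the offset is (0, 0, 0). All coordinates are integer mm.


translate([480, 424, 0]) cube([133, 155, 16]);
translate([480, 424, 16]) cube([133, 16, 307]);
translate([480, 563, 16]) cube([133, 16, 307]);
translate([480, 440, 16]) cube([16, 123, 307]);
translate([597, 440, 16]) cube([16, 123, 307]);


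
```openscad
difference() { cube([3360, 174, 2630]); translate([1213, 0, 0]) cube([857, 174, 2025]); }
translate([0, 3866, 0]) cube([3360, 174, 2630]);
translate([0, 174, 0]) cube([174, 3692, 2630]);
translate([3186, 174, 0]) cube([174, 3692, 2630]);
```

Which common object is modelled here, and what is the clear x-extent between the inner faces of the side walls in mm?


A single room. The interior width is 3012 mm.

Four walls enclosing a rectangle with a door in the front wall — a room. Outside width 3360 minus two 174 mm walls gives 3012 mm.


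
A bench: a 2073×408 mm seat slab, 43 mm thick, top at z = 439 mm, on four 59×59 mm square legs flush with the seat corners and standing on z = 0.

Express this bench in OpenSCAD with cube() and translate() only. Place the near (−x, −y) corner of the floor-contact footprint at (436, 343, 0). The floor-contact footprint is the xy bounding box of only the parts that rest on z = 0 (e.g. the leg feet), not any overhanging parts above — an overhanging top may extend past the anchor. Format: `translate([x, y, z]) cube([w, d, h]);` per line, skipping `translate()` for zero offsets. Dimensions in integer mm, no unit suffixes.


translate([436, 343, 396]) cube([2073, 408, 43]);
translate([436, 343, 0]) cube([59, 59, 396]);
translate([436, 692, 0]) cube([59, 59, 396]);
translate([2450, 343, 0]) cube([59, 59, 396]);
translate([2450, 692, 0]) cube([59, 59, 396]);


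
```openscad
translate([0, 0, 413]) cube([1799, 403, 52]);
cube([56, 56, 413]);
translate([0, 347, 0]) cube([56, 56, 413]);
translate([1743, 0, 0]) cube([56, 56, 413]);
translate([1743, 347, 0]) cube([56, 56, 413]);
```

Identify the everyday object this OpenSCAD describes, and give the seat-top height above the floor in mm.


A bench. The seat-top height is 465 mm.

A long slab on four corner posts — a bench. The slab sits at z = 413 with thickness 52, so the top is 413 + 52 = 465 mm.


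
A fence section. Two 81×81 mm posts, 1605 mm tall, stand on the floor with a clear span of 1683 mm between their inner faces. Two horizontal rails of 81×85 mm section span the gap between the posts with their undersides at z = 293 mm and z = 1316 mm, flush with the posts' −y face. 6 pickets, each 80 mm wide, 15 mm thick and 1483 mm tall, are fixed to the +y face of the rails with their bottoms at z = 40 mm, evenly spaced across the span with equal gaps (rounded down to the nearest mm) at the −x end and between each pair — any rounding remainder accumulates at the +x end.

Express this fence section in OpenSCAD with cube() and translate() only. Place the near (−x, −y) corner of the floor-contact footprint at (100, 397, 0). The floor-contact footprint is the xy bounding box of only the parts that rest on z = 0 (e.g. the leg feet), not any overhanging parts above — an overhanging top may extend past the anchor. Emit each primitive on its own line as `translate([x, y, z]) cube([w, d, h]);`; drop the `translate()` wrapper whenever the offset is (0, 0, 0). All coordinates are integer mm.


translate([100, 397, 0]) cube([81, 81, 1605]);
translate([1864, 397, 0]) cube([81, 81, 1605]);
translate([181, 397, 293]) cube([1683, 81, 85]);
translate([181, 397, 1316]) cube([1683, 81, 85]);
translate([352, 478, 40]) cube([80, 15, 1483]);
translate([603, 478, 40]) cube([80, 15, 1483]);
translate([854, 478, 40]) cube([80, 15, 1483]);
translate([1105, 478, 40]) cube([80, 15, 1483]);
translate([1356, 478, 40]) cube([80, 15, 1483]);
translate([1607, 478, 40]) cube([80, 15, 1483]);


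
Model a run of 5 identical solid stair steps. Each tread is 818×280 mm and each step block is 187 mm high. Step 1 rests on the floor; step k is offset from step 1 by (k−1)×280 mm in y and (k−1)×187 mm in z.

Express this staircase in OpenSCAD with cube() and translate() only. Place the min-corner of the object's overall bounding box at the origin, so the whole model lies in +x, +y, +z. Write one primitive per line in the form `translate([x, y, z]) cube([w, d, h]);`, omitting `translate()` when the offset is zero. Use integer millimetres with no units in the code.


cube([818, 280, 187]);
translate([0, 280, 187]) cube([818, 280, 187]);
translate([0, 560, 374]) cube([818, 280, 187]);
translate([0, 840, 561]) cube([818, 280, 187]);
translate([0, 1120, 748]) cube([818, 280, 187]);


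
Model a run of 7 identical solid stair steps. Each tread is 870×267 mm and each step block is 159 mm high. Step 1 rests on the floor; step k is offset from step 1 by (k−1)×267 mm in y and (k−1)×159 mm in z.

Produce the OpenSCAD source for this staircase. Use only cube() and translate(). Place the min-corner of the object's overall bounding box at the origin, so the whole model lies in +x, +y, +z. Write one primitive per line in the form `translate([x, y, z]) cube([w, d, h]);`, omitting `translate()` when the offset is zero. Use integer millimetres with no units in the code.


cube([870, 267, 159]);
translate([0, 267, 159]) cube([870, 267, 159]);
translate([0, 534, 318]) cube([870, 267, 159]);
translate([0, 801, 477]) cube([870, 267, 159]);
translate([0, 1068, 636]) cube([870, 267, 159]);
translate([0, 1335, 795]) cube([870, 267, 159]);
translate([0, 1602, 954]) cube([870, 267, 159]);


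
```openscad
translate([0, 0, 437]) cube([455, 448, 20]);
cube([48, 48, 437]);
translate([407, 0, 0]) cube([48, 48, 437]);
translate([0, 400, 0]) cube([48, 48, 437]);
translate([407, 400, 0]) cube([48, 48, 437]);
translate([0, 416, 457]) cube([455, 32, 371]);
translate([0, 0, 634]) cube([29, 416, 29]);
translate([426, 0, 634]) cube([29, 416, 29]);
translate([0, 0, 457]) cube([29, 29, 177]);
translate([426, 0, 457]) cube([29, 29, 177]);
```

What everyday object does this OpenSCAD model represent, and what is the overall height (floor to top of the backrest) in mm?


A chair. The overall height is 828 mm.

A slab on four corner posts with a tall panel at the back — a chair. The seat slab sits at z = 437 with thickness 20, and the 371 mm backrest starts at the seat top, so the overall height is 437 + 20 + 371 = 828 mm.


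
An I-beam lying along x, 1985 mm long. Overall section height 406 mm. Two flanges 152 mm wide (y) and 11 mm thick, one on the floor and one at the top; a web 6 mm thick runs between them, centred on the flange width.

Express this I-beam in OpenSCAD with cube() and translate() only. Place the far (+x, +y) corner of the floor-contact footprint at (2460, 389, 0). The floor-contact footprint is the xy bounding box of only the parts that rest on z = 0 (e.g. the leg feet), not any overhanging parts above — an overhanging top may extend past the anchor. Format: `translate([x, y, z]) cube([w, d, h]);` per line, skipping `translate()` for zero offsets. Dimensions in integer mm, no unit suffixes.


translate([475, 237, 0]) cube([1985, 152, 11]);
translate([475, 310, 11]) cube([1985, 6, 384]);
translate([475, 237, 395]) cube([1985, 152, 11]);


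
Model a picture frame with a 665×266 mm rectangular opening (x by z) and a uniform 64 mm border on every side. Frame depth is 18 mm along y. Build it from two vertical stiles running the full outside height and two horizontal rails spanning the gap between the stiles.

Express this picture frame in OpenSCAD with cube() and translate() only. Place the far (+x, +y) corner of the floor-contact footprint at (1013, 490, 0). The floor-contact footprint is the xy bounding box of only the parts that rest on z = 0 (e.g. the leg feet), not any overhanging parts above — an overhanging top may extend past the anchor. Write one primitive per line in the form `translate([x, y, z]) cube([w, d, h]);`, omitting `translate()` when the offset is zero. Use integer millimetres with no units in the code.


translate([220, 472, 0]) cube([64, 18, 394]);
translate([949, 472, 0]) cube([64, 18, 394]);
translate([284, 472, 0]) cube([665, 18, 64]);
translate([284, 472, 330]) cube([665, 18, 64]);
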